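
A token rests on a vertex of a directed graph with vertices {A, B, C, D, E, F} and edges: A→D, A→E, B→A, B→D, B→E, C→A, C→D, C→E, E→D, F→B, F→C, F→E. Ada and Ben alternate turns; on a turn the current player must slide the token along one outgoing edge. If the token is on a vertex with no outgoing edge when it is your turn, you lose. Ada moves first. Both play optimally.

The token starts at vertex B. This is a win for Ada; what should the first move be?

Move to D.

Label each position W (a win for the player to move) or L (a loss). A position with no legal move is L; any other position is W exactly when some move reaches an L, and L when every move reaches a W.
Every edge goes from a vertex to one that appears earlier in the order D, E, A, B, C, F, so processing vertices in that order labels each vertex after all of its successors.
D: no outgoing edge → L
E: reaches L-position D → W
A: reaches L-position D → W
B: reaches L-position D → W
C: reaches L-position D → W
F: only reaches C(W), B(W), E(W), all W → L
From B, the L positions reachable in one move are: D.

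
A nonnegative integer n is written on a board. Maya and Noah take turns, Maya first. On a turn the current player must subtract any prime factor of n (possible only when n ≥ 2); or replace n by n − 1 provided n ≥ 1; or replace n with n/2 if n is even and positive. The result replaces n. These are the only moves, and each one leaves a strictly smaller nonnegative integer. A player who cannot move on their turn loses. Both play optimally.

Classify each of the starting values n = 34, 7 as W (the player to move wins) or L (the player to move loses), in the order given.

Use the standard recursion: the mover loses at a terminal position; elsewhere, the mover wins exactly when some move hands the opponent an L position.
n=0: no move → L
n=1: →0(L), so W
n=2: →0(L), so W
n=3: →0(L), so W
n=4: →2(W), 3(W) — all W, so L
n=5: →0(L), so W
n=6: →4(L), so W
n=7: →0(L), so W
n=8: →4(L), so W
n=9: →6(W), 8(W) — all W, so L
n=10: →9(L), so W
n=11: →0(L), so W
n=12: →9(L), so W
n=13: →0(L), so W
n=14: →7(W), 12(W), 13(W) — all W, so L
n=15: →14(L), so W
n=16: →14(L), so W
n=17: →0(L), so W
n=18: →9(L), so W
n=19: →0(L), so W
n=20: →10(W), 15(W), 18(W), 19(W) — all W, so L
n=21: →14(L), so W
n=22: →20(L), so W
n=23: →0(L), so W
n=24: →12(W), 21(W), 22(W), 23(W) — all W, so L
n=25: →20(L), so W
n=26: →24(L), so W
n=27: →24(L), so W
n=28: →14(L), so W
n=29: →0(L), so W
n=30: →15(W), 25(W), 27(W), 28(W), 29(W) — all W, so L
n=31: →0(L), so W
n=32: →30(L), so W
n=33: →30(L), so W
n=34: →17(W), 32(W), 33(W) — all W, so L

34: L, 7: W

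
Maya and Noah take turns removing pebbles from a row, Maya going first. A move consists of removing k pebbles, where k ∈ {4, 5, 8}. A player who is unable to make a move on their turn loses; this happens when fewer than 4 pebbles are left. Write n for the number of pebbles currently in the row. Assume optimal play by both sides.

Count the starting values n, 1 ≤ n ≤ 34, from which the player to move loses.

Use the standard recursion: the mover loses at a terminal position; elsewhere, the mover wins exactly when some move hands the opponent an L position.
n=0: no move → L
n=1: no move → L
n=2: no move → L
n=3: no move → L
n=4: W (go to 0, an L position)
n=5: W (go to 1, an L position)
n=6: W (go to 2, an L position)
n=7: W (go to 3, an L position)
n=8: W (go to 3, an L position)
n=9: W (go to 1, an L position)
n=10: W (go to 2, an L position)
n=11: W (go to 3, an L position)
n=12: L (options 8(W), 7(W), 4(W) are all W)
n=13: L (options 9(W), 8(W), 5(W) are all W)
n=14: L (options 10(W), 9(W), 6(W) are all W)
n=15: L (options 11(W), 10(W), 7(W) are all W)
n=16: W (go to 12, an L position)
n=17: W (go to 13, an L position)
n=18: W (go to 14, an L position)
n=19: W (go to 15, an L position)
n=20: W (go to 15, an L position)
n=21: W (go to 13, an L position)
n=22: W (go to 14, an L position)
n=23: W (go to 15, an L position)
n=24: L (options 20(W), 19(W), 16(W) are all W)
n=25: L (options 21(W), 20(W), 17(W) are all W)
n=26: L (options 22(W), 21(W), 18(W) are all W)
n=27: L (options 23(W), 22(W), 19(W) are all W)
n=28: W (go to 24, an L position)
n=29: W (go to 25, an L position)
n=30: W (go to 26, an L position)
n=31: W (go to 27, an L position)
n=32: W (go to 27, an L position)
n=33: W (go to 25, an L position)
n=34: W (go to 26, an L position)
L entries with 1 ≤ n ≤ 34 (n=0 is outside the asked range and is not counted): n = 1, 2, 3, 12, 13, 14, 15, 24, 25, 26, 27; that makes 11.

11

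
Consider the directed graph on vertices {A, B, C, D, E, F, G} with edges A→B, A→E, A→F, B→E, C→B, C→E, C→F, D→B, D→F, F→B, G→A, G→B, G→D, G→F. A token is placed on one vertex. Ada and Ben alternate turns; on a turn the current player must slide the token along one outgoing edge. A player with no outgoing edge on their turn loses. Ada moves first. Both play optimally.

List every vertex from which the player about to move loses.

E, F

Work bottom-up. With no move the player to move loses. Otherwise the position is W if at least one move leads to an L position for the opponent, and L if every move leads to a W.
Every edge goes from a vertex to one that appears earlier in the order E, B, F, C, D, A, G, so processing vertices in that order labels each vertex after all of its successors.
E: no outgoing edge → L
B: →E(L), so W
F: →B(W) only, which is W, so L
C: →F(L), so W
D: →F(L), so W
A: →F(L), so W
G: →F(L), so W
Reading off the rows marked L gives the requested list; there are 2 such vertices.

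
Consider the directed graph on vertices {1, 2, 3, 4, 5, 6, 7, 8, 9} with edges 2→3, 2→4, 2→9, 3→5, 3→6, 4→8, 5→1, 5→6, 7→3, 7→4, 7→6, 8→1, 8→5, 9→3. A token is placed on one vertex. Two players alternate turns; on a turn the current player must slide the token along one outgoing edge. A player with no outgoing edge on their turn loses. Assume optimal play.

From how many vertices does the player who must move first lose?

4

Compute win/loss labels from the base case upward. A position with no move is L. Any other position is W if it can reach an L in one move, else L.
Every edge goes from a vertex to one that appears earlier in the order 1, 6, 5, 8, 3, 9, 4, 2, 7, so processing vertices in that order labels each vertex after all of its successors.
1: no outgoing edge → L
6: no outgoing edge → L
5: reaches L-position 6 → W
8: reaches L-position 1 → W
3: reaches L-position 6 → W
9: only reaches 3(W), which is W → L
4: only reaches 8(W), which is W → L
2: reaches L-position 4 → W
7: reaches L-position 4 → W
The L vertices are 1, 4, 6, 9; that is 4 in all.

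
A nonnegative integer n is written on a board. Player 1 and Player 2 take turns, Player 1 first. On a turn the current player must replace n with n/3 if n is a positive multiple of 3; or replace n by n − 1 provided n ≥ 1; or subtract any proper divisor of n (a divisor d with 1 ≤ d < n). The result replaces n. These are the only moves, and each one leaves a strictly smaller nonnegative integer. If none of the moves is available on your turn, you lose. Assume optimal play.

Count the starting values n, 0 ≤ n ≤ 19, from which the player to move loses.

9

Compute win/loss labels from the base case upward. A position with no move is L. Any other position is W if it can reach an L in one move, else L.
n=0: no move → L
n=1: can move to 0, which is L ⇒ W
n=2: the only move is to 1(W), a W ⇒ L
n=3: can move to 2, which is L ⇒ W
n=4: can move to 2, which is L ⇒ W
n=5: the only move is to 4(W), a W ⇒ L
n=6: can move to 2, which is L ⇒ W
n=7: the only move is to 6(W), a W ⇒ L
n=8: can move to 7, which is L ⇒ W
n=9: moves to 3(W), 6(W), 8(W); every one is W ⇒ L
n=10: can move to 5, which is L ⇒ W
n=11: the only move is to 10(W), a W ⇒ L
n=12: can move to 9, which is L ⇒ W
n=13: the only move is to 12(W), a W ⇒ L
n=14: can move to 7, which is L ⇒ W
n=15: can move to 5, which is L ⇒ W
n=16: moves to 8(W), 12(W), 14(W), 15(W); every one is W ⇒ L
n=17: can move to 16, which is L ⇒ W
n=18: can move to 9, which is L ⇒ W
n=19: the only move is to 18(W), a W ⇒ L
L entries with 0 ≤ n ≤ 19: n = 0, 2, 5, 7, 9, 11, 13, 16, 19; that makes 9.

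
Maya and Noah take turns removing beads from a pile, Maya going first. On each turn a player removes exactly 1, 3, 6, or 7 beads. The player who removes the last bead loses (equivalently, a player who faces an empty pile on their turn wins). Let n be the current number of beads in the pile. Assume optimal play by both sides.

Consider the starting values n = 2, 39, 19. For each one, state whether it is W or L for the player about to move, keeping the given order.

2: W, 39: L, 19: W

Build the W/L table. Terminal = W. A non-terminal position is W if it has a move to some L; otherwise it is L.
n=0: no move; the opponent has just taken the last bead and therefore loses → W
n=1: L (sole option 0(W) is W)
n=2: W (go to 1, an L position)
n=3: L (options 2(W), 0(W) are all W)
n=4: W (go to 3, an L position)
n=5: L (options 4(W), 2(W) are all W)
n=6: W (go to 5, an L position)
n=7: W (go to 1, an L position)
n=8: W (go to 5, an L position)
n=9: W (go to 3, an L position)
n=10: W (go to 3, an L position)
n=11: W (go to 5, an L position)
n=12: W (go to 5, an L position)
n=13: L (options 12(W), 10(W), 7(W), 6(W) are all W)
n=14: W (go to 13, an L position)
n=15: L (options 14(W), 12(W), 9(W), 8(W) are all W)
n=16: W (go to 15, an L position)
n=17: L (options 16(W), 14(W), 11(W), 10(W) are all W)
n=18: W (go to 17, an L position)
n=19: W (go to 13, an L position)
n=20: W (go to 17, an L position)
n=21: W (go to 15, an L position)
n=22: W (go to 15, an L position)
n=23: W (go to 17, an L position)
n=24: W (go to 17, an L position)
n=25: L (options 24(W), 22(W), 19(W), 18(W) are all W)
n=26: W (go to 25, an L position)
n=27: L (options 26(W), 24(W), 21(W), 20(W) are all W)
n=28: W (go to 27, an L position)
n=29: L (options 28(W), 26(W), 23(W), 22(W) are all W)
n=30: W (go to 29, an L position)
n=31: W (go to 25, an L position)
n=32: W (go to 29, an L position)
n=33: W (go to 27, an L position)
n=34: W (go to 27, an L position)
n=35: W (go to 29, an L position)
n=36: W (go to 29, an L position)
n=37: L (options 36(W), 34(W), 31(W), 30(W) are all W)
n=38: W (go to 37, an L position)
n=39: L (options 38(W), 36(W), 33(W), 32(W) are all W)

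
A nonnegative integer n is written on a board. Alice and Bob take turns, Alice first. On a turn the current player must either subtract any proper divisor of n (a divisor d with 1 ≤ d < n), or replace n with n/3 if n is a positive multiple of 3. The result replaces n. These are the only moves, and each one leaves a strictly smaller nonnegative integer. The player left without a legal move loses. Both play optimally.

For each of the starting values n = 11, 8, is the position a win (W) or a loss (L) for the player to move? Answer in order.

11: L, 8: W

Build the W/L table. Terminal = L. A non-terminal position is W if it has a move to some L; otherwise it is L.
n=0: no move → L
n=1: no move → L
n=2: W (go to 1, an L position)
n=3: W (go to 1, an L position)
n=4: L (options 2(W), 3(W) are all W)
n=5: W (go to 4, an L position)
n=6: W (go to 4, an L position)
n=7: L (sole option 6(W) is W)
n=8: W (go to 4, an L position)
n=9: L (options 3(W), 6(W), 8(W) are all W)
n=10: W (go to 9, an L position)
n=11: L (sole option 10(W) is W)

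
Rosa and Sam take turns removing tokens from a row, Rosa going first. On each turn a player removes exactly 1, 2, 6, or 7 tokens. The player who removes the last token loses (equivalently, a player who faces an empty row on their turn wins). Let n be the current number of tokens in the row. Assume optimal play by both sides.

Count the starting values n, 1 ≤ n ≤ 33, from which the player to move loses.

Build the W/L table. Terminal = W. A non-terminal position is W if it has a move to some L; otherwise it is L.
n=0: no move; the opponent has just taken the last token and therefore loses → W
n=1: the only move is to 0(W), a W ⇒ L
n=2: can move to 1, which is L ⇒ W
n=3: can move to 1, which is L ⇒ W
n=4: moves to 3(W), 2(W); every one is W ⇒ L
n=5: can move to 4, which is L ⇒ W
n=6: can move to 4, which is L ⇒ W
n=7: can move to 1, which is L ⇒ W
n=8: can move to 1, which is L ⇒ W
n=9: moves to 8(W), 7(W), 3(W), 2(W); every one is W ⇒ L
n=10: can move to 9, which is L ⇒ W
n=11: can move to 9, which is L ⇒ W
n=12: moves to 11(W), 10(W), 6(W), 5(W); every one is W ⇒ L
n=13: can move to 12, which is L ⇒ W
n=14: can move to 12, which is L ⇒ W
n=15: can move to 9, which is L ⇒ W
n=16: can move to 9, which is L ⇒ W
n=17: moves to 16(W), 15(W), 11(W), 10(W); every one is W ⇒ L
n=18: can move to 17, which is L ⇒ W
n=19: can move to 17, which is L ⇒ W
n=20: moves to 19(W), 18(W), 14(W), 13(W); every one is W ⇒ L
n=21: can move to 20, which is L ⇒ W
n=22: can move to 20, which is L ⇒ W
n=23: can move to 17, which is L ⇒ W
n=24: can move to 17, which is L ⇒ W
n=25: moves to 24(W), 23(W), 19(W), 18(W); every one is W ⇒ L
n=26: can move to 25, which is L ⇒ W
n=27: can move to 25, which is L ⇒ W
n=28: moves to 27(W), 26(W), 22(W), 21(W); every one is W ⇒ L
n=29: can move to 28, which is L ⇒ W
n=30: can move to 28, which is L ⇒ W
n=31: can move to 25, which is L ⇒ W
n=32: can move to 25, which is L ⇒ W
n=33: moves to 32(W), 31(W), 27(W), 26(W); every one is W ⇒ L
L entries with 1 ≤ n ≤ 33 (the range starts at n=1): n = 1, 4, 9, 12, 17, 20, 25, 28, 33; that makes 9.

9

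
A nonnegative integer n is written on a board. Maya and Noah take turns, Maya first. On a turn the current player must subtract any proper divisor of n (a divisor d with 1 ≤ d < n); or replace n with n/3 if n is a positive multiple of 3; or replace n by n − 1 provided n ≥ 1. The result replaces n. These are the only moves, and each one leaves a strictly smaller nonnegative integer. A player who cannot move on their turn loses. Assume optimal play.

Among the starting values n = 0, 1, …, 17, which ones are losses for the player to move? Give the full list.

Work bottom-up. With no move the player to move loses. Otherwise the position is W if at least one move leads to an L position for the opponent, and L if every move leads to a W.
n=0: no move → L
n=1: W (go to 0, an L position)
n=2: L (sole option 1(W) is W)
n=3: W (go to 2, an L position)
n=4: W (go to 2, an L position)
n=5: L (sole option 4(W) is W)
n=6: W (go to 2, an L position)
n=7: L (sole option 6(W) is W)
n=8: W (go to 7, an L position)
n=9: L (options 3(W), 6(W), 8(W) are all W)
n=10: W (go to 5, an L position)
n=11: L (sole option 10(W) is W)
n=12: W (go to 9, an L position)
n=13: L (sole option 12(W) is W)
n=14: W (go to 7, an L position)
n=15: W (go to 5, an L position)
n=16: L (options 8(W), 12(W), 14(W), 15(W) are all W)
n=17: W (go to 16, an L position)
Reading off the rows marked L gives the requested list; there are 8 such values of n.

0, 2, 5, 7, 9, 11, 13, 16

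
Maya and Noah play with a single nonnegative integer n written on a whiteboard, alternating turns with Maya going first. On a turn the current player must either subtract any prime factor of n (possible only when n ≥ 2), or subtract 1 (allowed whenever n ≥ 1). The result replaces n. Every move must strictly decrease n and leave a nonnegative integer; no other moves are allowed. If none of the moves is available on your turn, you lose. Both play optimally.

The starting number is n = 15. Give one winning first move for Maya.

Move to 12.

Positions with no move are L. A position that does have a move is losing for the player to move precisely when every available move leads to a winning position for the opponent. Fill in the labels:
n=0: no move → L
n=1: →0(L), so W
n=2: →0(L), so W
n=3: →0(L), so W
n=4: →2(W), 3(W) — all W, so L
n=5: →0(L), so W
n=6: →4(L), so W
n=7: →0(L), so W
n=8: →6(W), 7(W) — all W, so L
n=9: →8(L), so W
n=10: →8(L), so W
n=11: →0(L), so W
n=12: →9(W), 10(W), 11(W) — all W, so L
n=13: →0(L), so W
n=14: →12(L), so W
n=15: →12(L), so W
From 15, the L positions reachable in one move are: 12.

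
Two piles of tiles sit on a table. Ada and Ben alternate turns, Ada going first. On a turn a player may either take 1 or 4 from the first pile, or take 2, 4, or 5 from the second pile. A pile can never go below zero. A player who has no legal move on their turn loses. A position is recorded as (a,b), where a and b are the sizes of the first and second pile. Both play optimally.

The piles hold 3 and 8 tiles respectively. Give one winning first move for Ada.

Label each position W (a win for the player to move) or L (a loss). A position with no legal move is L; any other position is W exactly when some move reaches an L, and L when every move reaches a W.
No move ever increases a pile, so every position that can arise here has a ≤ 3 and b ≤ 8; it is enough to label the cells with 0 ≤ a ≤ 3 and 0 ≤ b ≤ 8.
Every move lowers a or b (never raises either), so fill the grid row by row in increasing a, and left to right within a row: each cell's successors are then already labelled.
      b=0  b=1  b=2  b=3  b=4  b=5  b=6  b=7  b=8
a=0:    L    L    W    W    W    W    W    L    L
a=1:    W    W    L    L    W    W    W    W    W
a=2:    L    L    W    W    W    W    W    L    L
a=3:    W    W    L    L    W    W    W    W    W
Cells with no legal move (terminal, hence L): (0,0), (0,1).
The remaining L cells, each justified by listing all of its moves:
(0,7): only reaches (0,5)(W), (0,3)(W), (0,2)(W), all W → L
(0,8): only reaches (0,6)(W), (0,4)(W), (0,3)(W), all W → L
(1,2): only reaches (0,2)(W), (1,0)(W), all W → L
(1,3): only reaches (0,3)(W), (1,1)(W), all W → L
(2,0): only reaches (1,0)(W), which is W → L
(2,1): only reaches (1,1)(W), which is W → L
(2,7): only reaches (1,7)(W), (2,5)(W), (2,3)(W), (2,2)(W), all W → L
(2,8): only reaches (1,8)(W), (2,6)(W), (2,4)(W), (2,3)(W), all W → L
(3,2): only reaches (2,2)(W), (3,0)(W), all W → L
(3,3): only reaches (2,3)(W), (3,1)(W), all W → L
Every other cell has at least one move into one of the L cells above, so it is W.
From (3,8), the L positions reachable in one move are: (2,8), (3,3). Any move reaching one of these is winning.

Move to (2,8).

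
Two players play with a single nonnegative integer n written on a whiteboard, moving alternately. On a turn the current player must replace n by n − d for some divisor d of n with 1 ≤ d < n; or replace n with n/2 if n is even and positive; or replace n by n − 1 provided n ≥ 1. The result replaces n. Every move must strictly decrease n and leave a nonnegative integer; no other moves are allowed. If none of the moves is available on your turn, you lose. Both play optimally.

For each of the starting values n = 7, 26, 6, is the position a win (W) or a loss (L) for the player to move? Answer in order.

7: L, 26: W, 6: W

Classify positions by backward induction: terminal positions (no move available) are L. From any other position, the mover wins iff some move reaches an L.
n=0: no move → L
n=1: →0(L), so W
n=2: →1(W) only, which is W, so L
n=3: →2(L), so W
n=4: →2(L), so W
n=5: →4(W) only, which is W, so L
n=6: →5(L), so W
n=7: →6(W) only, which is W, so L
n=8: →7(L), so W
n=9: →6(W), 8(W) — all W, so L
n=10: →5(L), so W
n=11: →10(W) only, which is W, so L
n=12: →9(L), so W
n=13: →12(W) only, which is W, so L
n=14: →7(L), so W
n=15: →10(W), 12(W), 14(W) — all W, so L
n=16: →15(L), so W
n=17: →16(W) only, which is W, so L
n=18: →9(L), so W
n=19: →18(W) only, which is W, so L
n=20: →15(L), so W
n=21: →14(W), 18(W), 20(W) — all W, so L
n=22: →11(L), so W
n=23: →22(W) only, which is W, so L
n=24: →21(L), so W
n=25: →20(W), 24(W) — all W, so L
n=26: →13(L), so W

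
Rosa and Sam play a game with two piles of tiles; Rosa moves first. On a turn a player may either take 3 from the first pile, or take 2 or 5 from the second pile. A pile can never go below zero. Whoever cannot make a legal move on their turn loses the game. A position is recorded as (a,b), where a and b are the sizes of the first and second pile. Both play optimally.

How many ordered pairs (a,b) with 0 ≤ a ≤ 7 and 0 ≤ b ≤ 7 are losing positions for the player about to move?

Compute win/loss labels from the base case upward. A position with no move is L. Any other position is W if it can reach an L in one move, else L.
Every move lowers a or b (never raises either), so fill the grid row by row in increasing a, and left to right within a row: each cell's successors are then already labelled.
      b=0  b=1  b=2  b=3  b=4  b=5  b=6  b=7
a=0:    L    L    W    W    L    W    W    L
a=1:    L    L    W    W    L    W    W    L
a=2:    L    L    W    W    L    W    W    L
a=3:    W    W    L    L    W    W    L    W
a=4:    W    W    L    L    W    W    L    W
a=5:    W    W    L    L    W    W    L    W
a=6:    L    L    W    W    L    W    W    L
a=7:    L    L    W    W    L    W    W    L
Cells with no legal move (terminal, hence L): (0,0), (0,1), (1,0), (1,1), (2,0), (2,1).
The remaining L cells, each justified by listing all of its moves:
(0,4): the only move is to (0,2)(W), a W ⇒ L
(0,7): moves to (0,5)(W), (0,2)(W); every one is W ⇒ L
(1,4): the only move is to (1,2)(W), a W ⇒ L
(1,7): moves to (1,5)(W), (1,2)(W); every one is W ⇒ L
(2,4): the only move is to (2,2)(W), a W ⇒ L
(2,7): moves to (2,5)(W), (2,2)(W); every one is W ⇒ L
(3,2): moves to (0,2)(W), (3,0)(W); every one is W ⇒ L
(3,3): moves to (0,3)(W), (3,1)(W); every one is W ⇒ L
(3,6): moves to (0,6)(W), (3,4)(W), (3,1)(W); every one is W ⇒ L
(4,2): moves to (1,2)(W), (4,0)(W); every one is W ⇒ L
(4,3): moves to (1,3)(W), (4,1)(W); every one is W ⇒ L
(4,6): moves to (1,6)(W), (4,4)(W), (4,1)(W); every one is W ⇒ L
(5,2): moves to (2,2)(W), (5,0)(W); every one is W ⇒ L
(5,3): moves to (2,3)(W), (5,1)(W); every one is W ⇒ L
(5,6): moves to (2,6)(W), (5,4)(W), (5,1)(W); every one is W ⇒ L
(6,0): the only move is to (3,0)(W), a W ⇒ L
(6,1): the only move is to (3,1)(W), a W ⇒ L
(6,4): moves to (3,4)(W), (6,2)(W); every one is W ⇒ L
(6,7): moves to (3,7)(W), (6,5)(W), (6,2)(W); every one is W ⇒ L
(7,0): the only move is to (4,0)(W), a W ⇒ L
(7,1): the only move is to (4,1)(W), a W ⇒ L
(7,4): moves to (4,4)(W), (7,2)(W); every one is W ⇒ L
(7,7): moves to (4,7)(W), (7,5)(W), (7,2)(W); every one is W ⇒ L
Every other cell has at least one move into one of the L cells above, so it is W.
L cells per row: a=0: 4, a=1: 4, a=2: 4, a=3: 3, a=4: 3, a=5: 3, a=6: 4, a=7: 4; total 29.

29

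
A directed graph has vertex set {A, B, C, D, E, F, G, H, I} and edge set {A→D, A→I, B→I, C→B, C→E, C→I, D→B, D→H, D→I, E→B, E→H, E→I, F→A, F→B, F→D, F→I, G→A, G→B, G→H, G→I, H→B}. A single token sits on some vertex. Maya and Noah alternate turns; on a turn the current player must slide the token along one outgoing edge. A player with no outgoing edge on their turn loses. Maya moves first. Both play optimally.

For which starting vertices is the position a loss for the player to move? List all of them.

Positions with no move are L. A position that does have a move is losing for the player to move precisely when every available move leads to a winning position for the opponent. Fill in the labels:
Every edge goes from a vertex to one that appears earlier in the order I, B, H, D, A, G, F, E, C, so processing vertices in that order labels each vertex after all of its successors.
I: no outgoing edge → L
B: W (go to I, an L position)
H: L (sole option B(W) is W)
D: W (go to H, an L position)
A: W (go to I, an L position)
G: W (go to H, an L position)
F: W (go to I, an L position)
E: W (go to H, an L position)
C: W (go to I, an L position)
The losing starting vertices are exactly the entries labelled L in this table (2 of them).

H, I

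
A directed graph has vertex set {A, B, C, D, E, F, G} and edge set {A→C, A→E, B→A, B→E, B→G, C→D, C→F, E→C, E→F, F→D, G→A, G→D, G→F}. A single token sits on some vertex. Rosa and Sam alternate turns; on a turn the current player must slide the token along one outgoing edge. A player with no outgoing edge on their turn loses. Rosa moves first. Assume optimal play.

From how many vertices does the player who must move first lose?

2

Compute win/loss labels from the base case upward. A position with no move is L. Any other position is W if it can reach an L in one move, else L.
Every edge goes from a vertex to one that appears earlier in the order D, F, C, E, A, G, B, so processing vertices in that order labels each vertex after all of its successors.
D: no outgoing edge → L
F: can move to D, which is L ⇒ W
C: can move to D, which is L ⇒ W
E: moves to C(W), F(W); every one is W ⇒ L
A: can move to E, which is L ⇒ W
G: can move to D, which is L ⇒ W
B: can move to E, which is L ⇒ W
The L vertices are D, E; that is 2 in all.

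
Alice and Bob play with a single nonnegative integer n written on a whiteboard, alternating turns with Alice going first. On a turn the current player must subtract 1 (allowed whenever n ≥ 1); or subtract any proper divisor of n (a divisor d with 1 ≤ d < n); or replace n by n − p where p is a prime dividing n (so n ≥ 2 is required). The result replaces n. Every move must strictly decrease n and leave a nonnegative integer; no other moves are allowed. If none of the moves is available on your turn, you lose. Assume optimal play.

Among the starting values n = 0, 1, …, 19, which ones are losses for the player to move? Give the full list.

Work bottom-up. With no move the player to move loses. Otherwise the position is W if at least one move leads to an L position for the opponent, and L if every move leads to a W.
n=0: no move → L
n=1: reaches L-position 0 → W
n=2: reaches L-position 0 → W
n=3: reaches L-position 0 → W
n=4: only reaches 2(W), 3(W), all W → L
n=5: reaches L-position 0 → W
n=6: reaches L-position 4 → W
n=7: reaches L-position 0 → W
n=8: reaches L-position 4 → W
n=9: only reaches 6(W), 8(W), all W → L
n=10: reaches L-position 9 → W
n=11: reaches L-position 0 → W
n=12: reaches L-position 9 → W
n=13: reaches L-position 0 → W
n=14: only reaches 7(W), 12(W), 13(W), all W → L
n=15: reaches L-position 14 → W
n=16: reaches L-position 14 → W
n=17: reaches L-position 0 → W
n=18: reaches L-position 9 → W
n=19: reaches L-position 0 → W
The losing starting values of n are exactly the entries labelled L in this table (4 of them).

0, 4, 9, 14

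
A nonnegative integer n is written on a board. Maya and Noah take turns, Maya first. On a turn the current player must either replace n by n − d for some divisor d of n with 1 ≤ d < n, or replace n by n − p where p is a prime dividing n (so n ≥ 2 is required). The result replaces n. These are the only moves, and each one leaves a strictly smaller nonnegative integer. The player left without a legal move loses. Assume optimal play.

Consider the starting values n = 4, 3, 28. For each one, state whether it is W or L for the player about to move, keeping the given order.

Build the W/L table. Terminal = L. A non-terminal position is W if it has a move to some L; otherwise it is L.
n=0: no move → L
n=1: no move → L
n=2: can move to 0, which is L ⇒ W
n=3: can move to 0, which is L ⇒ W
n=4: moves to 2(W), 3(W); every one is W ⇒ L
n=5: can move to 0, which is L ⇒ W
n=6: can move to 4, which is L ⇒ W
n=7: can move to 0, which is L ⇒ W
n=8: can move to 4, which is L ⇒ W
n=9: moves to 6(W), 8(W); every one is W ⇒ L
n=10: can move to 9, which is L ⇒ W
n=11: can move to 0, which is L ⇒ W
n=12: can move to 9, which is L ⇒ W
n=13: can move to 0, which is L ⇒ W
n=14: moves to 7(W), 12(W), 13(W); every one is W ⇒ L
n=15: can move to 14, which is L ⇒ W
n=16: can move to 14, which is L ⇒ W
n=17: can move to 0, which is L ⇒ W
n=18: can move to 9, which is L ⇒ W
n=19: can move to 0, which is L ⇒ W
n=20: moves to 10(W), 15(W), 16(W), 18(W), 19(W); every one is W ⇒ L
n=21: can move to 14, which is L ⇒ W
n=22: can move to 20, which is L ⇒ W
n=23: can move to 0, which is L ⇒ W
n=24: can move to 20, which is L ⇒ W
n=25: can move to 20, which is L ⇒ W
n=26: moves to 13(W), 24(W), 25(W); every one is W ⇒ L
n=27: can move to 26, which is L ⇒ W
n=28: can move to 14, which is L ⇒ W

4: L, 3: W, 28: W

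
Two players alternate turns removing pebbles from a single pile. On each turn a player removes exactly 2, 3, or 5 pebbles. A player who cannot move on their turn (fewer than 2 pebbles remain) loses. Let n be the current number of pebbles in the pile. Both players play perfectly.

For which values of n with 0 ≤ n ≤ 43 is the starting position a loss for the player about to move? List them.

Build the W/L table. Terminal = L. A non-terminal position is W if it has a move to some L; otherwise it is L.
n=0: no move → L
n=1: no move → L
n=2: can move to 0, which is L ⇒ W
n=3: can move to 1, which is L ⇒ W
n=4: can move to 1, which is L ⇒ W
n=5: can move to 0, which is L ⇒ W
n=6: can move to 1, which is L ⇒ W
n=7: moves to 5(W), 4(W), 2(W); every one is W ⇒ L
n=8: moves to 6(W), 5(W), 3(W); every one is W ⇒ L
n=9: can move to 7, which is L ⇒ W
n=10: can move to 8, which is L ⇒ W
n=11: can move to 8, which is L ⇒ W
n=12: can move to 7, which is L ⇒ W
n=13: can move to 8, which is L ⇒ W
n=14: moves to 12(W), 11(W), 9(W); every one is W ⇒ L
n=15: moves to 13(W), 12(W), 10(W); every one is W ⇒ L
n=16: can move to 14, which is L ⇒ W
n=17: can move to 15, which is L ⇒ W
n=18: can move to 15, which is L ⇒ W
n=19: can move to 14, which is L ⇒ W
n=20: can move to 15, which is L ⇒ W
n=21: moves to 19(W), 18(W), 16(W); every one is W ⇒ L
n=22: moves to 20(W), 19(W), 17(W); every one is W ⇒ L
n=23: can move to 21, which is L ⇒ W
n=24: can move to 22, which is L ⇒ W
n=25: can move to 22, which is L ⇒ W
n=26: can move to 21, which is L ⇒ W
n=27: can move to 22, which is L ⇒ W
n=28: moves to 26(W), 25(W), 23(W); every one is W ⇒ L
n=29: moves to 27(W), 26(W), 24(W); every one is W ⇒ L
n=30: can move to 28, which is L ⇒ W
n=31: can move to 29, which is L ⇒ W
n=32: can move to 29, which is L ⇒ W
n=33: can move to 28, which is L ⇒ W
n=34: can move to 29, which is L ⇒ W
n=35: moves to 33(W), 32(W), 30(W); every one is W ⇒ L
n=36: moves to 34(W), 33(W), 31(W); every one is W ⇒ L
n=37: can move to 35, which is L ⇒ W
n=38: can move to 36, which is L ⇒ W
n=39: can move to 36, which is L ⇒ W
n=40: can move to 35, which is L ⇒ W
n=41: can move to 36, which is L ⇒ W
n=42: moves to 40(W), 39(W), 37(W); every one is W ⇒ L
n=43: moves to 41(W), 40(W), 38(W); every one is W ⇒ L
Reading off the rows marked L gives the requested list; there are 14 such values of n.

0, 1, 7, 8, 14, 15, 21, 22, 28, 29, 35, 36, 42, 43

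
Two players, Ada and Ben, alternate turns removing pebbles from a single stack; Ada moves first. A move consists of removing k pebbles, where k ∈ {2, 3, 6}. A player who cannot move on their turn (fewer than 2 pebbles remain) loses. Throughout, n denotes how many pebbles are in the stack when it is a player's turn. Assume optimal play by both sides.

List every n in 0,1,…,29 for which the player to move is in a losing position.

0, 1, 5, 9, 10, 14, 18, 19, 23, 27, 28

Classify positions by backward induction: terminal positions (no move available) are L. From any other position, the mover wins iff some move reaches an L.
n=0: no move → L
n=1: no move → L
n=2: →0(L), so W
n=3: →1(L), so W
n=4: →1(L), so W
n=5: →3(W), 2(W) — all W, so L
n=6: →0(L), so W
n=7: →5(L), so W
n=8: →5(L), so W
n=9: →7(W), 6(W), 3(W) — all W, so L
n=10: →8(W), 7(W), 4(W) — all W, so L
n=11: →9(L), so W
n=12: →10(L), so W
n=13: →10(L), so W
n=14: →12(W), 11(W), 8(W) — all W, so L
n=15: →9(L), so W
n=16: →14(L), so W
n=17: →14(L), so W
n=18: →16(W), 15(W), 12(W) — all W, so L
n=19: →17(W), 16(W), 13(W) — all W, so L
n=20: →18(L), so W
n=21: →19(L), so W
n=22: →19(L), so W
n=23: →21(W), 20(W), 17(W) — all W, so L
n=24: →18(L), so W
n=25: →23(L), so W
n=26: →23(L), so W
n=27: →25(W), 24(W), 21(W) — all W, so L
n=28: →26(W), 25(W), 22(W) — all W, so L
n=29: →27(L), so W
The losing starting values of n are exactly the entries labelled L in this table (11 of them).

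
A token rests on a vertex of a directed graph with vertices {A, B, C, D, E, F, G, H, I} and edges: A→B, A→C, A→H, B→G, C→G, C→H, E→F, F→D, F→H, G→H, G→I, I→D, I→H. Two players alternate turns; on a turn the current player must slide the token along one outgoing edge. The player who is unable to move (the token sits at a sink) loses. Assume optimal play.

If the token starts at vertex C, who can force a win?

Label each position W (a win for the player to move) or L (a loss). A position with no legal move is L; any other position is W exactly when some move reaches an L, and L when every move reaches a W.
Every edge goes from a vertex to one that appears earlier in the order H, D, F, I, G, C, B, E, A, so processing vertices in that order labels each vertex after all of its successors.
H: no outgoing edge → L
D: no outgoing edge → L
F: →D(L), so W
I: →D(L), so W
G: →H(L), so W
C: →H(L), so W
B: →G(W) only, which is W, so L
E: →F(W) only, which is W, so L
A: →B(L), so W
The starting position C is W: the player to move should move to H, handing over an L position.

The first player wins.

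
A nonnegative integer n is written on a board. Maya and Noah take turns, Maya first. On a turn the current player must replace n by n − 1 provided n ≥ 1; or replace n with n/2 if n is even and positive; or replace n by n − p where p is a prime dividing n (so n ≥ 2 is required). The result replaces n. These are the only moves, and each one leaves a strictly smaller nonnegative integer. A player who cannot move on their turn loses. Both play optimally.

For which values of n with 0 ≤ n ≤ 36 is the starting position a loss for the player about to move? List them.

Label each position W (a win for the player to move) or L (a loss). A position with no legal move is L; any other position is W exactly when some move reaches an L, and L when every move reaches a W.
n=0: no move → L
n=1: →0(L), so W
n=2: →0(L), so W
n=3: →0(L), so W
n=4: →2(W), 3(W) — all W, so L
n=5: →0(L), so W
n=6: →4(L), so W
n=7: →0(L), so W
n=8: →4(L), so W
n=9: →6(W), 8(W) — all W, so L
n=10: →9(L), so W
n=11: →0(L), so W
n=12: →9(L), so W
n=13: →0(L), so W
n=14: →7(W), 12(W), 13(W) — all W, so L
n=15: →14(L), so W
n=16: →14(L), so W
n=17: →0(L), so W
n=18: →9(L), so W
n=19: →0(L), so W
n=20: →10(W), 15(W), 18(W), 19(W) — all W, so L
n=21: →14(L), so W
n=22: →20(L), so W
n=23: →0(L), so W
n=24: →12(W), 21(W), 22(W), 23(W) — all W, so L
n=25: →20(L), so W
n=26: →24(L), so W
n=27: →24(L), so W
n=28: →14(L), so W
n=29: →0(L), so W
n=30: →15(W), 25(W), 27(W), 28(W), 29(W) — all W, so L
n=31: →0(L), so W
n=32: →30(L), so W
n=33: →30(L), so W
n=34: →17(W), 32(W), 33(W) — all W, so L
n=35: →30(L), so W
n=36: →34(L), so W
The losing starting values of n are exactly the entries labelled L in this table (8 of them).

0, 4, 9, 14, 20, 24, 30, 34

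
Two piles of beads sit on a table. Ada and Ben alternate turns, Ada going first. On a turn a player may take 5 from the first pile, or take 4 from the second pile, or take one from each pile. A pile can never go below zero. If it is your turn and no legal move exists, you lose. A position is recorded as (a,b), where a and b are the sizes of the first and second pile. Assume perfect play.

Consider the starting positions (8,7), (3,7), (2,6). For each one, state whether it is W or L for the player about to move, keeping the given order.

Label each position W (a win for the player to move) or L (a loss). A position with no legal move is L; any other position is W exactly when some move reaches an L, and L when every move reaches a W.
No move ever increases a pile, so every position that can arise here has a ≤ 8 and b ≤ 7; it is enough to label the cells with 0 ≤ a ≤ 8 and 0 ≤ b ≤ 7.
Every move lowers a or b (never raises either), so fill the grid row by row in increasing a, and left to right within a row: each cell's successors are then already labelled.
      b=0  b=1  b=2  b=3  b=4  b=5  b=6  b=7
a=0:    L    L    L    L    W    W    W    W
a=1:    L    W    W    W    W    L    L    L
a=2:    L    W    L    L    W    L    W    W
a=3:    L    W    L    W    W    L    W    L
a=4:    L    W    L    W    W    L    W    L
a=5:    W    W    W    W    L    L    W    L
a=6:    W    L    L    L    L    W    W    W
a=7:    W    L    W    W    W    W    L    L
a=8:    W    L    W    L    L    W    L    W
Cells with no legal move (terminal, hence L): (0,0), (0,1), (0,2), (0,3), (1,0), (2,0), (3,0), (4,0).
The remaining L cells, each justified by listing all of its moves:
(1,5): L (options (1,1)(W), (0,4)(W) are all W)
(1,6): L (options (1,2)(W), (0,5)(W) are all W)
(1,7): L (options (1,3)(W), (0,6)(W) are all W)
(2,2): L (sole option (1,1)(W) is W)
(2,3): L (sole option (1,2)(W) is W)
(2,5): L (options (2,1)(W), (1,4)(W) are all W)
(3,2): L (sole option (2,1)(W) is W)
(3,5): L (options (3,1)(W), (2,4)(W) are all W)
(3,7): L (options (3,3)(W), (2,6)(W) are all W)
(4,2): L (sole option (3,1)(W) is W)
(4,5): L (options (4,1)(W), (3,4)(W) are all W)
(4,7): L (options (4,3)(W), (3,6)(W) are all W)
(5,4): L (options (0,4)(W), (5,0)(W), (4,3)(W) are all W)
(5,5): L (options (0,5)(W), (5,1)(W), (4,4)(W) are all W)
(5,7): L (options (0,7)(W), (5,3)(W), (4,6)(W) are all W)
(6,1): L (options (1,1)(W), (5,0)(W) are all W)
(6,2): L (options (1,2)(W), (5,1)(W) are all W)
(6,3): L (options (1,3)(W), (5,2)(W) are all W)
(6,4): L (options (1,4)(W), (6,0)(W), (5,3)(W) are all W)
(7,1): L (options (2,1)(W), (6,0)(W) are all W)
(7,6): L (options (2,6)(W), (7,2)(W), (6,5)(W) are all W)
(7,7): L (options (2,7)(W), (7,3)(W), (6,6)(W) are all W)
(8,1): L (options (3,1)(W), (7,0)(W) are all W)
(8,3): L (options (3,3)(W), (7,2)(W) are all W)
(8,4): L (options (3,4)(W), (8,0)(W), (7,3)(W) are all W)
(8,6): L (options (3,6)(W), (8,2)(W), (7,5)(W) are all W)
Every other cell has at least one move into one of the L cells above, so it is W.
(8,7): the move to (3,7) reaches an L cell, so W
(3,7): one of the L cells justified above, so L
(2,6): the move to (2,2) reaches an L cell, so W

(8,7): W, (3,7): L, (2,6): W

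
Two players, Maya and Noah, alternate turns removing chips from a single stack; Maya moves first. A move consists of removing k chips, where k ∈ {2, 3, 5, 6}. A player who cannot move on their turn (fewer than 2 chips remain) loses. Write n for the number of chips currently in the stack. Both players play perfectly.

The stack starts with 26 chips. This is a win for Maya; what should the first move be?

Use the standard recursion: the mover loses at a terminal position; elsewhere, the mover wins exactly when some move hands the opponent an L position.
n=0: no move → L
n=1: no move → L
n=2: W (go to 0, an L position)
n=3: W (go to 1, an L position)
n=4: W (go to 1, an L position)
n=5: W (go to 0, an L position)
n=6: W (go to 1, an L position)
n=7: W (go to 1, an L position)
n=8: L (options 6(W), 5(W), 3(W), 2(W) are all W)
n=9: L (options 7(W), 6(W), 4(W), 3(W) are all W)
n=10: W (go to 8, an L position)
n=11: W (go to 9, an L position)
n=12: W (go to 9, an L position)
n=13: W (go to 8, an L position)
n=14: W (go to 9, an L position)
n=15: W (go to 9, an L position)
n=16: L (options 14(W), 13(W), 11(W), 10(W) are all W)
n=17: L (options 15(W), 14(W), 12(W), 11(W) are all W)
n=18: W (go to 16, an L position)
n=19: W (go to 17, an L position)
n=20: W (go to 17, an L position)
n=21: W (go to 16, an L position)
n=22: W (go to 17, an L position)
n=23: W (go to 17, an L position)
n=24: L (options 22(W), 21(W), 19(W), 18(W) are all W)
n=25: L (options 23(W), 22(W), 20(W), 19(W) are all W)
n=26: W (go to 24, an L position)
From 26, the L positions reachable in one move are: 24.

Remove 2, leaving 24.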